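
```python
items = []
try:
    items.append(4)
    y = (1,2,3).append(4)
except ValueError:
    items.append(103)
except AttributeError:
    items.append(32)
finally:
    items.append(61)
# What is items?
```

Step-by-step execution trace:
1. try: `items.append(4)` → items = [4].
2. `y = (1,2,3).append(4)` raises AttributeError.
3. `except ValueError` does not match AttributeError; skipped.
4. `except AttributeError` matches → `items.append(32)` → items = [4, 32].
5. finally always runs: `items.append(61)` → items = [4, 32, 61].
Result: [4, 32, 61]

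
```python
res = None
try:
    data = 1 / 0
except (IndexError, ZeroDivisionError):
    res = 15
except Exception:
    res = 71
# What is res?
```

Step-by-step execution trace:
1. `data = 1 / 0` raises ZeroDivisionError.
2. `except (IndexError, ZeroDivisionError)` matches (ZeroDivisionError is in the tuple) → res = 15.
3. `except Exception` is not reached.
Result: 15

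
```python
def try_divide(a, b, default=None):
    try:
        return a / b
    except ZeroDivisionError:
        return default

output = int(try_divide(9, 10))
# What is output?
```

Step-by-step execution trace:
1. `try_divide(9, 10)` enters try: `return 9 / 10` → returns 0.9. No exception raised.
2. `except ZeroDivisionError` is skipped.
3. `int(0.9)` → 0 → output = 0.
Result: 0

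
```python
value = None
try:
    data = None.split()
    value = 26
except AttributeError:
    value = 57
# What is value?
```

Step-by-step execution trace:
1. `data = None.split()` raises AttributeError.
2. `value = 26` is not reached.
3. `except AttributeError` matches → value = 57.
Result: 57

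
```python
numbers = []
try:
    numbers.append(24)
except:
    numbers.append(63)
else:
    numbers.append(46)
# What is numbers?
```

Step-by-step execution trace:
1. try: `numbers.append(24)` → numbers = [24]. No exception raised.
2. `except` is skipped.
3. `else` runs (try completed without exception): `numbers.append(46)` → numbers = [24, 46].
Result: [24, 46]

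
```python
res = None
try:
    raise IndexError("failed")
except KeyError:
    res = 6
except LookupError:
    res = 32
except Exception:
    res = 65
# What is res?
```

Step-by-step execution trace:
1. `raise IndexError(...)` raises IndexError.
2. `except KeyError` does not match (IndexError is not a subclass of KeyError); skipped.
3. `except LookupError` matches (IndexError is a subclass of LookupError) → res = 32.
4. `except Exception` is not reached.
Result: 32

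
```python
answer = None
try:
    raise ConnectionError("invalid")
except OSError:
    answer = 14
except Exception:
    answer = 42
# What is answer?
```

Step-by-step execution trace:
1. `raise ConnectionError(...)` raises ConnectionError.
2. `except OSError` matches (ConnectionError is a subclass of OSError) → answer = 14.
3. `except Exception` is not reached.
Result: 14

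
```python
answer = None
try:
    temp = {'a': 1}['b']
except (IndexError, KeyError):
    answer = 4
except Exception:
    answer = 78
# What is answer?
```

Step-by-step execution trace:
1. `temp = {'a': 1}['b']` raises KeyError.
2. `except (IndexError, KeyError)` matches (KeyError is in the tuple) → answer = 4.
3. `except Exception` is not reached.
Result: 4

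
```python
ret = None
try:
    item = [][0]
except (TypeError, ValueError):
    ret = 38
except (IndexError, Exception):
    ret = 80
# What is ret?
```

Step-by-step execution trace:
1. `item = [][0]` raises IndexError.
2. `except (TypeError, ValueError)` does not match IndexError; skipped.
3. `except (IndexError, Exception)` matches (IndexError is in the tuple) → ret = 80.
Result: 80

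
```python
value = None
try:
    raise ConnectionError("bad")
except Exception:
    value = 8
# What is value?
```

Step-by-step execution trace:
1. `raise ConnectionError(...)` raises ConnectionError.
2. `except Exception` matches (ConnectionError is a subclass of Exception) → value = 8.
Result: 8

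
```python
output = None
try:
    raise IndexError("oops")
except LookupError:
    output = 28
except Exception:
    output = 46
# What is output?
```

Step-by-step execution trace:
1. `raise IndexError(...)` raises IndexError.
2. `except LookupError` matches (IndexError is a subclass of LookupError) → output = 28.
3. `except Exception` is not reached.
Result: 28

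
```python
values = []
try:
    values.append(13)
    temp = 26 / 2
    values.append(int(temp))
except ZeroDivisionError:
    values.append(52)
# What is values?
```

Step-by-step execution trace:
1. try: `values.append(13)` → values = [13].
2. `temp = 26 / 2` → temp = 13.0. No exception raised.
3. `values.append(int(temp))` → values = [13, 13].
4. `except ZeroDivisionError` is skipped (no exception was raised).
Result: [13, 13]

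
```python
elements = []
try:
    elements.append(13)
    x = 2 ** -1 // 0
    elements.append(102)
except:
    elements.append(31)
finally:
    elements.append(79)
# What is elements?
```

Step-by-step execution trace:
1. try: `elements.append(13)` → elements = [13].
2. `x = 2 ** -1 // 0` raises ZeroDivisionError; `elements.append(102)` is not reached.
3. bare `except` matches → `elements.append(31)` → elements = [13, 31].
4. finally always runs: `elements.append(79)` → elements = [13, 31, 79].
Result: [13, 31, 79]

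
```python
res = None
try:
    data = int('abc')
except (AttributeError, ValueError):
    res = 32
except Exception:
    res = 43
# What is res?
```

Step-by-step execution trace:
1. `data = int('abc')` raises ValueError.
2. `except (AttributeError, ValueError)` matches (ValueError is in the tuple) → res = 32.
3. `except Exception` is not reached.
Result: 32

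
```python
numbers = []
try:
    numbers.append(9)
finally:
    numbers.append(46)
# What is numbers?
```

Step-by-step execution trace:
1. try: `numbers.append(9)` → numbers = [9].
2. The try body completes without raising.
3. finally always runs: `numbers.append(46)` → numbers = [9, 46].
Result: [9, 46]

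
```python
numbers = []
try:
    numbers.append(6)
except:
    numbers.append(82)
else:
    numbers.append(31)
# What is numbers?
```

Step-by-step execution trace:
1. try: `numbers.append(6)` → numbers = [6]. No exception raised.
2. `except` is skipped.
3. `else` runs (try completed without exception): `numbers.append(31)` → numbers = [6, 31].
Result: [6, 31]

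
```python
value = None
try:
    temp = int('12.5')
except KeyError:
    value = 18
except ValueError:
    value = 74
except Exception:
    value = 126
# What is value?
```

Step-by-step execution trace:
1. `temp = int('12.5')` raises ValueError.
2. `except KeyError` does not match ValueError; skipped.
3. `except ValueError` matches → value = 74.
4. Remaining except clauses are skipped.
Result: 74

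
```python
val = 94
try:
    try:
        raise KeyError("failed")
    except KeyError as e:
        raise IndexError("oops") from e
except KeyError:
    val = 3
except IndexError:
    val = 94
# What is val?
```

Step-by-step execution trace:
1. Inner try raises KeyError; inner `except KeyError as e` catches it.
2. `raise IndexError(...) from e` raises IndexError (KeyError is attached as __cause__, but only IndexError is active).
3. Outer `except KeyError` does not match IndexError; skipped.
4. Outer `except IndexError` matches → val = 94.
Result: 94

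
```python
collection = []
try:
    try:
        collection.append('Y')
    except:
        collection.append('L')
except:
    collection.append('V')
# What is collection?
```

Step-by-step execution trace:
1. Inner try: `collection.append('Y')` → collection = ['Y']. No exception raised.
2. Inner `except` is skipped.
3. Inner try completes normally; outer `except` is skipped.
Result: ['Y']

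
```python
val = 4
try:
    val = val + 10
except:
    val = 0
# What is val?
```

Step-by-step execution trace:
1. val starts at 4.
2. try: `val = val + 10` → val = 14. No exception raised.
3. `except` is skipped.
Result: 14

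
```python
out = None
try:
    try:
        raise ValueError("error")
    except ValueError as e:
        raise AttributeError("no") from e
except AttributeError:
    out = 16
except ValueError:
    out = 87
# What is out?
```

Step-by-step execution trace:
1. Inner try raises ValueError; inner `except ValueError as e` catches it.
2. `raise AttributeError(...) from e` raises AttributeError (ValueError is attached as __cause__, but only AttributeError is active).
3. Outer `except AttributeError` matches → out = 16.
4. `except ValueError` is not reached.
Result: 16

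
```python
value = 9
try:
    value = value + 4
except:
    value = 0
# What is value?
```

Step-by-step execution trace:
1. value starts at 9.
2. try: `value = value + 4` → value = 13. No exception raised.
3. `except` is skipped.
Result: 13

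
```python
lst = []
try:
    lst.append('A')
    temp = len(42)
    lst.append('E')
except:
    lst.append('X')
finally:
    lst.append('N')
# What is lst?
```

Step-by-step execution trace:
1. try: `lst.append('A')` → lst = ['A'].
2. `temp = len(42)` raises TypeError; `lst.append('E')` is not reached.
3. bare `except` matches → `lst.append('X')` → lst = ['A', 'X'].
4. finally always runs: `lst.append('N')` → lst = ['A', 'X', 'N'].
Result: ['A', 'X', 'N']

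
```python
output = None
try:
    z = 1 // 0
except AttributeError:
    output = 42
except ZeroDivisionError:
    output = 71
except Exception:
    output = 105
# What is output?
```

Step-by-step execution trace:
1. `z = 1 // 0` raises ZeroDivisionError.
2. `except AttributeError` does not match ZeroDivisionError; skipped.
3. `except ZeroDivisionError` matches → output = 71.
4. Remaining except clauses are skipped.
Result: 71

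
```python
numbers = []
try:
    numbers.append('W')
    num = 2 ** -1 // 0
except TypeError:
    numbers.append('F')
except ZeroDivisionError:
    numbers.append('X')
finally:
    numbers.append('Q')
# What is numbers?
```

Step-by-step execution trace:
1. try: `numbers.append('W')` → numbers = ['W'].
2. `num = 2 ** -1 // 0` raises ZeroDivisionError.
3. `except TypeError` does not match ZeroDivisionError; skipped.
4. `except ZeroDivisionError` matches → `numbers.append('X')` → numbers = ['W', 'X'].
5. finally always runs: `numbers.append('Q')` → numbers = ['W', 'X', 'Q'].
Result: ['W', 'X', 'Q']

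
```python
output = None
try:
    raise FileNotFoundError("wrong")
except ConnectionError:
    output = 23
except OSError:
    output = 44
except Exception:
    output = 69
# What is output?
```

Step-by-step execution trace:
1. `raise FileNotFoundError(...)` raises FileNotFoundError.
2. `except ConnectionError` does not match (FileNotFoundError is not a subclass of ConnectionError); skipped.
3. `except OSError` matches (FileNotFoundError is a subclass of OSError) → output = 44.
4. `except Exception` is not reached.
Result: 44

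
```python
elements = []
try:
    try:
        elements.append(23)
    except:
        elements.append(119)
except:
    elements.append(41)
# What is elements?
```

Step-by-step execution trace:
1. Inner try: `elements.append(23)` → elements = [23]. No exception raised.
2. Inner `except` is skipped.
3. Inner try completes normally; outer `except` is skipped.
Result: [23]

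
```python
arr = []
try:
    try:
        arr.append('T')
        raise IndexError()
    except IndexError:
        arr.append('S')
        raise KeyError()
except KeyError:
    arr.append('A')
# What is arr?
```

Step-by-step execution trace:
1. Inner try: `arr.append('T')` → arr = ['T'].
2. `raise IndexError()` raises IndexError.
3. Inner `except IndexError` matches → `arr.append('S')` → arr = ['T', 'S'].
4. `raise KeyError()` raises KeyError; propagates to outer try.
5. Outer `except KeyError` matches → `arr.append('A')` → arr = ['T', 'S', 'A'].
Result: ['T', 'S', 'A']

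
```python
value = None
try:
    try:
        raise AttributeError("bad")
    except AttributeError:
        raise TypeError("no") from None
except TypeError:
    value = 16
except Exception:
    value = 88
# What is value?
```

Step-by-step execution trace:
1. Inner try raises AttributeError; inner `except AttributeError` catches it.
2. `raise TypeError(...) from None` raises TypeError (from None suppresses __context__, but the active exception is still TypeError).
3. Outer `except TypeError` matches → value = 16.
4. `except Exception` is not reached.
Result: 16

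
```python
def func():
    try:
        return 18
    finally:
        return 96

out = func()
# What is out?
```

Step-by-step execution trace:
1. `func()` enters try: `return 18` sets pending return value 18.
2. Before returning, `finally: return 96` runs and overrides the pending return.
3. func() returns 96 → out = 96.
Result: 96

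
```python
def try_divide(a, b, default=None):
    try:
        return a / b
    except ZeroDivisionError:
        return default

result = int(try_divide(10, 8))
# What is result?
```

Step-by-step execution trace:
1. `try_divide(10, 8)` enters try: `return 10 / 8` → returns 1.25. No exception raised.
2. `except ZeroDivisionError` is skipped.
3. `int(1.25)` → 1 → result = 1.
Result: 1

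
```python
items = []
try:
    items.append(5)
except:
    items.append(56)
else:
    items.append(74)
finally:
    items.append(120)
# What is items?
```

Step-by-step execution trace:
1. try: `items.append(5)` → items = [5]. No exception raised.
2. `except` is skipped.
3. `else` runs: `items.append(74)` → items = [5, 74].
4. `finally` always runs: `items.append(120)` → items = [5, 74, 120].
Result: [5, 74, 120]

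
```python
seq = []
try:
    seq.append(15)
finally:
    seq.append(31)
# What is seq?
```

Step-by-step execution trace:
1. try: `seq.append(15)` → seq = [15].
2. The try body completes without raising.
3. finally always runs: `seq.append(31)` → seq = [15, 31].
Result: [15, 31]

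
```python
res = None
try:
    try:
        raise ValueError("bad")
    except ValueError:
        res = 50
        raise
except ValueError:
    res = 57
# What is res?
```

Step-by-step execution trace:
1. Inner try: `raise ValueError("bad")` raises ValueError.
2. Inner `except ValueError` matches → res = 50.
3. bare `raise` re-raises the same ValueError.
4. Outer `except ValueError` matches → res = 57.
Result: 57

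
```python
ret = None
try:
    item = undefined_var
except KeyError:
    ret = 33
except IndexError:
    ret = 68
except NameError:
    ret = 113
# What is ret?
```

Step-by-step execution trace:
1. `item = undefined_var` raises NameError.
2. `except KeyError` does not match NameError; skipped.
3. `except IndexError` does not match NameError; skipped.
4. `except NameError` matches → ret = 113.
Result: 113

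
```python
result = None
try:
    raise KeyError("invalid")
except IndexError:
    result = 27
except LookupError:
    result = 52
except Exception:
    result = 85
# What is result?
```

Step-by-step execution trace:
1. `raise KeyError(...)` raises KeyError.
2. `except IndexError` does not match (KeyError is not a subclass of IndexError); skipped.
3. `except LookupError` matches (KeyError is a subclass of LookupError) → result = 52.
4. `except Exception` is not reached.
Result: 52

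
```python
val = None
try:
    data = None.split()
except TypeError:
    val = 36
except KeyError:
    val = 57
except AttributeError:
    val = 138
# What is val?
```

Step-by-step execution trace:
1. `data = None.split()` raises AttributeError.
2. `except TypeError` does not match AttributeError; skipped.
3. `except KeyError` does not match AttributeError; skipped.
4. `except AttributeError` matches → val = 138.
Result: 138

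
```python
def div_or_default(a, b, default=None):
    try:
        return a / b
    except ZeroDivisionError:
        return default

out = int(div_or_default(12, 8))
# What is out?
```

Step-by-step execution trace:
1. `div_or_default(12, 8)` enters try: `return 12 / 8` → returns 1.5. No exception raised.
2. `except ZeroDivisionError` is skipped.
3. `int(1.5)` → 1 → out = 1.
Result: 1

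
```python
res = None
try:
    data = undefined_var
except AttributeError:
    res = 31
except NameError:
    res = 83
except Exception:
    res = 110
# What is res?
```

Step-by-step execution trace:
1. `data = undefined_var` raises NameError.
2. `except AttributeError` does not match NameError; skipped.
3. `except NameError` matches → res = 83.
4. Remaining except clauses are skipped.
Result: 83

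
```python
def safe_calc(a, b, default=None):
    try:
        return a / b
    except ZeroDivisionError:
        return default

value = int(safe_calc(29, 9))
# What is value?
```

Step-by-step execution trace:
1. `safe_calc(29, 9)` enters try: `return 29 / 9` → returns 3.2222222222222223. No exception raised.
2. `except ZeroDivisionError` is skipped.
3. `int(3.2222222222222223)` → 3 → value = 3.
Result: 3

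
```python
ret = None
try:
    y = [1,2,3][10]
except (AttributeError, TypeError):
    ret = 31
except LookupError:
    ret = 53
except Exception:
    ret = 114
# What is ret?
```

Step-by-step execution trace:
1. `y = [1,2,3][10]` raises IndexError.
2. `except (AttributeError, TypeError)` does not match IndexError; skipped.
3. `except LookupError` matches (IndexError is a subclass of LookupError) → ret = 53.
4. `except Exception` is not reached.
Result: 53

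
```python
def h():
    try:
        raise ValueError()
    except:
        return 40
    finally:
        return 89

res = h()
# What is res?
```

Step-by-step execution trace:
1. `h()` enters try: `raise ValueError()` raises ValueError.
2. bare `except` matches → `return 40` sets pending return value 40.
3. Before returning, `finally: return 89` runs and overrides the pending return.
4. h() returns 89 → res = 89.
Result: 89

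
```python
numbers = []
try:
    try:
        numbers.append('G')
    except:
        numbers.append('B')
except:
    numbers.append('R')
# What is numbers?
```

Step-by-step execution trace:
1. Inner try: `numbers.append('G')` → numbers = ['G']. No exception raised.
2. Inner `except` is skipped.
3. Inner try completes normally; outer `except` is skipped.
Result: ['G']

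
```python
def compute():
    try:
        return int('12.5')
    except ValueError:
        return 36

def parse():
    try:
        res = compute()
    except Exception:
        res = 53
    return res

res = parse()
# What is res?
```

Step-by-step execution trace:
1. `parse()` calls `compute()`.
2. In compute: `int('12.5')` raises ValueError; `except ValueError` catches it → returns 36.
3. In parse: `res = compute()` → res = 36. No exception reaches parse.
4. `except Exception` is skipped; parse returns 36.
5. res = 36.
Result: 36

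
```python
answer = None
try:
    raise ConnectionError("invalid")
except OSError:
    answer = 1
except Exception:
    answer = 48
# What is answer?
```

Step-by-step execution trace:
1. `raise ConnectionError(...)` raises ConnectionError.
2. `except OSError` matches (ConnectionError is a subclass of OSError) → answer = 1.
3. `except Exception` is not reached.
Result: 1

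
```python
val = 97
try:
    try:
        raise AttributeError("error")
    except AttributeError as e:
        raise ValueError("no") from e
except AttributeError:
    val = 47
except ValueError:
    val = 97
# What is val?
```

Step-by-step execution trace:
1. Inner try raises AttributeError; inner `except AttributeError as e` catches it.
2. `raise ValueError(...) from e` raises ValueError (AttributeError is attached as __cause__, but only ValueError is active).
3. Outer `except AttributeError` does not match ValueError; skipped.
4. Outer `except ValueError` matches → val = 97.
Result: 97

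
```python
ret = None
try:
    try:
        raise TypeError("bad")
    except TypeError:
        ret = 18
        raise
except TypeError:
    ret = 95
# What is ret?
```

Step-by-step execution trace:
1. Inner try: `raise TypeError("bad")` raises TypeError.
2. Inner `except TypeError` matches → ret = 18.
3. bare `raise` re-raises the same TypeError.
4. Outer `except TypeError` matches → ret = 95.
Result: 95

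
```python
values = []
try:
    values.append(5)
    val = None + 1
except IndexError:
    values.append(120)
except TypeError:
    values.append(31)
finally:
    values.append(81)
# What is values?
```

Step-by-step execution trace:
1. try: `values.append(5)` → values = [5].
2. `val = None + 1` raises TypeError.
3. `except IndexError` does not match TypeError; skipped.
4. `except TypeError` matches → `values.append(31)` → values = [5, 31].
5. finally always runs: `values.append(81)` → values = [5, 31, 81].
Result: [5, 31, 81]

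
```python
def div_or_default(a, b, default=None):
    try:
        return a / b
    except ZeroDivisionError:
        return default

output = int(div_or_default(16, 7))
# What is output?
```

Step-by-step execution trace:
1. `div_or_default(16, 7)` enters try: `return 16 / 7` → returns 2.2857142857142856. No exception raised.
2. `except ZeroDivisionError` is skipped.
3. `int(2.2857142857142856)` → 2 → output = 2.
Result: 2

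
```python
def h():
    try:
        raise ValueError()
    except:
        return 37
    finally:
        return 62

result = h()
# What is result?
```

Step-by-step execution trace:
1. `h()` enters try: `raise ValueError()` raises ValueError.
2. bare `except` matches → `return 37` sets pending return value 37.
3. Before returning, `finally: return 62` runs and overrides the pending return.
4. h() returns 62 → result = 62.
Result: 62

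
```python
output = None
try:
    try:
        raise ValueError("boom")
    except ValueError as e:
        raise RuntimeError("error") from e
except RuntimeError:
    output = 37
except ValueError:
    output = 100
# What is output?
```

Step-by-step execution trace:
1. Inner try raises ValueError; inner `except ValueError as e` catches it.
2. `raise RuntimeError(...) from e` raises RuntimeError (ValueError is attached as __cause__, but only RuntimeError is active).
3. Outer `except RuntimeError` matches → output = 37.
4. `except ValueError` is not reached.
Result: 37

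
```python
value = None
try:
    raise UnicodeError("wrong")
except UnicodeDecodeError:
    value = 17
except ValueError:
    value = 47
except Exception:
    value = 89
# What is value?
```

Step-by-step execution trace:
1. `raise UnicodeError(...)` raises UnicodeError.
2. `except UnicodeDecodeError` does not match (UnicodeError is not a subclass of UnicodeDecodeError); skipped.
3. `except ValueError` matches (UnicodeError is a subclass of ValueError) → value = 47.
4. `except Exception` is not reached.
Result: 47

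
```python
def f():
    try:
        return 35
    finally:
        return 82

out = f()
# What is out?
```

Step-by-step execution trace:
1. `f()` enters try: `return 35` sets pending return value 35.
2. Before returning, `finally: return 82` runs and overrides the pending return.
3. f() returns 82 → out = 82.
Result: 82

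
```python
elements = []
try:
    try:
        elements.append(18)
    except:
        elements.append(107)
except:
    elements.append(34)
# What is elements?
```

Step-by-step execution trace:
1. Inner try: `elements.append(18)` → elements = [18]. No exception raised.
2. Inner `except` is skipped.
3. Inner try completes normally; outer `except` is skipped.
Result: [18]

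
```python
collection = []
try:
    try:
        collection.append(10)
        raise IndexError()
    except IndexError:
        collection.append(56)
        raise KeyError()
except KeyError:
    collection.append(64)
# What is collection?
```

Step-by-step execution trace:
1. Inner try: `collection.append(10)` → collection = [10].
2. `raise IndexError()` raises IndexError.
3. Inner `except IndexError` matches → `collection.append(56)` → collection = [10, 56].
4. `raise KeyError()` raises KeyError; propagates to outer try.
5. Outer `except KeyError` matches → `collection.append(64)` → collection = [10, 56, 64].
Result: [10, 56, 64]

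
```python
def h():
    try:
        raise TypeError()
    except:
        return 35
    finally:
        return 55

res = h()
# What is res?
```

Step-by-step execution trace:
1. `h()` enters try: `raise TypeError()` raises TypeError.
2. bare `except` matches → `return 35` sets pending return value 35.
3. Before returning, `finally: return 55` runs and overrides the pending return.
4. h() returns 55 → res = 55.
Result: 55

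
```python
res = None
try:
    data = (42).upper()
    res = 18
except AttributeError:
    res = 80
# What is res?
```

Step-by-step execution trace:
1. `data = (42).upper()` raises AttributeError.
2. `res = 18` is not reached.
3. `except AttributeError` matches → res = 80.
Result: 80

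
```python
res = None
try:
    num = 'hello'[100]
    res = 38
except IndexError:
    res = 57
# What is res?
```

Step-by-step execution trace:
1. `num = 'hello'[100]` raises IndexError.
2. `res = 38` is not reached.
3. `except IndexError` matches → res = 57.
Result: 57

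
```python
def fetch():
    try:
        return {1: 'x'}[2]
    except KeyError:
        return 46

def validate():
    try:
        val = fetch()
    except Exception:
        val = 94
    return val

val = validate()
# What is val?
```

Step-by-step execution trace:
1. `validate()` calls `fetch()`.
2. In fetch: `{1: 'x'}[2]` raises KeyError; `except KeyError` catches it → returns 46.
3. In validate: `val = fetch()` → val = 46. No exception reaches validate.
4. `except Exception` is skipped; validate returns 46.
5. val = 46.
Result: 46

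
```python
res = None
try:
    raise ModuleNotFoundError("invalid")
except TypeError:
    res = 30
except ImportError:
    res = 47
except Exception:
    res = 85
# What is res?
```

Step-by-step execution trace:
1. `raise ModuleNotFoundError(...)` raises ModuleNotFoundError.
2. `except TypeError` does not match (ModuleNotFoundError is not a subclass of TypeError); skipped.
3. `except ImportError` matches (ModuleNotFoundError is a subclass of ImportError) → res = 47.
4. `except Exception` is not reached.
Result: 47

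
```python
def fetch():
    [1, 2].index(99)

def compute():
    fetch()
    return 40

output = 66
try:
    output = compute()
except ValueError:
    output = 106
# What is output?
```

Step-by-step execution trace:
1. output starts at 66.
2. try: `compute()` calls `fetch()`.
3. `fetch()` evaluates `[1, 2].index(99)`, which raises ValueError; it propagates through compute (uncaught).
4. `return 40` in compute is not reached; the assignment to output does not complete.
5. `except ValueError` matches → output = 106.
Result: 106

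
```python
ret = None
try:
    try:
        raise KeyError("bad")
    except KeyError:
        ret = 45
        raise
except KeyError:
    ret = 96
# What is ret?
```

Step-by-step execution trace:
1. Inner try: `raise KeyError("bad")` raises KeyError.
2. Inner `except KeyError` matches → ret = 45.
3. bare `raise` re-raises the same KeyError.
4. Outer `except KeyError` matches → ret = 96.
Result: 96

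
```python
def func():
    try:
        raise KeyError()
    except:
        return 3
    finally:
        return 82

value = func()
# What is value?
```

Step-by-step execution trace:
1. `func()` enters try: `raise KeyError()` raises KeyError.
2. bare `except` matches → `return 3` sets pending return value 3.
3. Before returning, `finally: return 82` runs and overrides the pending return.
4. func() returns 82 → value = 82.
Result: 82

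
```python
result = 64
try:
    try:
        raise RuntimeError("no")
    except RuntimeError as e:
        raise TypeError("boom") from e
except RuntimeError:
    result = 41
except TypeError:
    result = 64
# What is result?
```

Step-by-step execution trace:
1. Inner try raises RuntimeError; inner `except RuntimeError as e` catches it.
2. `raise TypeError(...) from e` raises TypeError (RuntimeError is attached as __cause__, but only TypeError is active).
3. Outer `except RuntimeError` does not match TypeError; skipped.
4. Outer `except TypeError` matches → result = 64.
Result: 64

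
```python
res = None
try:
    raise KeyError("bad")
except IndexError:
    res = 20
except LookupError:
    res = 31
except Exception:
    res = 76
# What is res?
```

Step-by-step execution trace:
1. `raise KeyError(...)` raises KeyError.
2. `except IndexError` does not match (KeyError is not a subclass of IndexError); skipped.
3. `except LookupError` matches (KeyError is a subclass of LookupError) → res = 31.
4. `except Exception` is not reached.
Result: 31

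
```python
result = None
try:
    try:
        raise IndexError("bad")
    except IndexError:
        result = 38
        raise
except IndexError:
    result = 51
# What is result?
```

Step-by-step execution trace:
1. Inner try: `raise IndexError("bad")` raises IndexError.
2. Inner `except IndexError` matches → result = 38.
3. bare `raise` re-raises the same IndexError.
4. Outer `except IndexError` matches → result = 51.
Result: 51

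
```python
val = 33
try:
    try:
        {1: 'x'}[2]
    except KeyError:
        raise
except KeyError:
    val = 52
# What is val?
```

Step-by-step execution trace:
1. Inner try: `{1: 'x'}[2]` raises KeyError.
2. Inner `except KeyError` matches; bare `raise` re-raises the same KeyError.
3. Outer `except KeyError` matches → val = 52.
Result: 52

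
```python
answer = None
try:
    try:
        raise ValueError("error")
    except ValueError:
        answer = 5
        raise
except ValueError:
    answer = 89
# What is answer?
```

Step-by-step execution trace:
1. Inner try: `raise ValueError("error")` raises ValueError.
2. Inner `except ValueError` matches → answer = 5.
3. bare `raise` re-raises the same ValueError.
4. Outer `except ValueError` matches → answer = 89.
Result: 89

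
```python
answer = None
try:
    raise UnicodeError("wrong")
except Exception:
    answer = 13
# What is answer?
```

Step-by-step execution trace:
1. `raise UnicodeError(...)` raises UnicodeError.
2. `except Exception` matches (UnicodeError is a subclass of Exception) → answer = 13.
Result: 13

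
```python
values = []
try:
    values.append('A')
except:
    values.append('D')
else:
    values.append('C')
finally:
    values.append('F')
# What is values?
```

Step-by-step execution trace:
1. try: `values.append('A')` → values = ['A']. No exception raised.
2. `except` is skipped.
3. `else` runs: `values.append('C')` → values = ['A', 'C'].
4. `finally` always runs: `values.append('F')` → values = ['A', 'C', 'F'].
Result: ['A', 'C', 'F']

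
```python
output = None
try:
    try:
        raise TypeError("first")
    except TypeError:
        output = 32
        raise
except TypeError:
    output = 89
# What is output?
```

Step-by-step execution trace:
1. Inner try: `raise TypeError("first")` raises TypeError.
2. Inner `except TypeError` matches → output = 32.
3. bare `raise` re-raises the same TypeError.
4. Outer `except TypeError` matches → output = 89.
Result: 89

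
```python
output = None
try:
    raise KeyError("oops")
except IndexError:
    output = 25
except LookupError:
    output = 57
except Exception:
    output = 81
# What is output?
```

Step-by-step execution trace:
1. `raise KeyError(...)` raises KeyError.
2. `except IndexError` does not match (KeyError is not a subclass of IndexError); skipped.
3. `except LookupError` matches (KeyError is a subclass of LookupError) → output = 57.
4. `except Exception` is not reached.
Result: 57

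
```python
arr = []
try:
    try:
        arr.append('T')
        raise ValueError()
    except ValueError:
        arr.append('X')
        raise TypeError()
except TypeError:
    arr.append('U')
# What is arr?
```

Step-by-step execution trace:
1. Inner try: `arr.append('T')` → arr = ['T'].
2. `raise ValueError()` raises ValueError.
3. Inner `except ValueError` matches → `arr.append('X')` → arr = ['T', 'X'].
4. `raise TypeError()` raises TypeError; propagates to outer try.
5. Outer `except TypeError` matches → `arr.append('U')` → arr = ['T', 'X', 'U'].
Result: ['T', 'X', 'U']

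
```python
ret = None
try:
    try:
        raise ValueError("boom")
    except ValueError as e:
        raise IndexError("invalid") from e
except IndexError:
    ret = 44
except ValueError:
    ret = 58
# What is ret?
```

Step-by-step execution trace:
1. Inner try raises ValueError; inner `except ValueError as e` catches it.
2. `raise IndexError(...) from e` raises IndexError (ValueError is attached as __cause__, but only IndexError is active).
3. Outer `except IndexError` matches → ret = 44.
4. `except ValueError` is not reached.
Result: 44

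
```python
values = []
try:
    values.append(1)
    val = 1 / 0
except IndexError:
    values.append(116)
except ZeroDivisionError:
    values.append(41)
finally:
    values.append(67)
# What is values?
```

Step-by-step execution trace:
1. try: `values.append(1)` → values = [1].
2. `val = 1 / 0` raises ZeroDivisionError.
3. `except IndexError` does not match ZeroDivisionError; skipped.
4. `except ZeroDivisionError` matches → `values.append(41)` → values = [1, 41].
5. finally always runs: `values.append(67)` → values = [1, 41, 67].
Result: [1, 41, 67]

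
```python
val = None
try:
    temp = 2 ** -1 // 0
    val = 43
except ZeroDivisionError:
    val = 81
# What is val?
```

Step-by-step execution trace:
1. `temp = 2 ** -1 // 0` raises ZeroDivisionError.
2. `val = 43` is not reached.
3. `except ZeroDivisionError` matches → val = 81.
Result: 81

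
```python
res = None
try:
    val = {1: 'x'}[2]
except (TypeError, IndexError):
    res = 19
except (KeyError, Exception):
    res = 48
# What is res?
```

Step-by-step execution trace:
1. `val = {1: 'x'}[2]` raises KeyError.
2. `except (TypeError, IndexError)` does not match KeyError; skipped.
3. `except (KeyError, Exception)` matches (KeyError is in the tuple) → res = 48.
Result: 48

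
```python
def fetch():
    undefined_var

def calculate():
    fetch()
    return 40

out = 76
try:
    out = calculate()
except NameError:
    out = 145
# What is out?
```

Step-by-step execution trace:
1. out starts at 76.
2. try: `calculate()` calls `fetch()`.
3. `fetch()` evaluates `undefined_var`, which raises NameError; it propagates through calculate (uncaught).
4. `return 40` in calculate is not reached; the assignment to out does not complete.
5. `except NameError` matches → out = 145.
Result: 145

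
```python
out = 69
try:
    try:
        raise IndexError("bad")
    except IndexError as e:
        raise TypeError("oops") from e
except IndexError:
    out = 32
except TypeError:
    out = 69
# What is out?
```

Step-by-step execution trace:
1. Inner try raises IndexError; inner `except IndexError as e` catches it.
2. `raise TypeError(...) from e` raises TypeError (IndexError is attached as __cause__, but only TypeError is active).
3. Outer `except IndexError` does not match TypeError; skipped.
4. Outer `except TypeError` matches → out = 69.
Result: 69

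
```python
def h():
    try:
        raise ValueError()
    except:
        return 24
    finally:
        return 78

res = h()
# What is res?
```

Step-by-step execution trace:
1. `h()` enters try: `raise ValueError()` raises ValueError.
2. bare `except` matches → `return 24` sets pending return value 24.
3. Before returning, `finally: return 78` runs and overrides the pending return.
4. h() returns 78 → res = 78.
Result: 78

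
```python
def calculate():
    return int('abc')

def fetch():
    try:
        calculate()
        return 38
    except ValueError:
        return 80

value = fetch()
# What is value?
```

Step-by-step execution trace:
1. `fetch()` calls `calculate()`.
2. `calculate()` evaluates `int('abc')`, which raises ValueError; it propagates to the caller.
3. `return 38` is not reached.
4. `except ValueError` in fetch matches → returns 80.
5. value = 80.
Result: 80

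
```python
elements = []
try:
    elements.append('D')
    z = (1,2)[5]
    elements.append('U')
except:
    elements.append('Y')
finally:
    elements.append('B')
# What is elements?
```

Step-by-step execution trace:
1. try: `elements.append('D')` → elements = ['D'].
2. `z = (1,2)[5]` raises IndexError; `elements.append('U')` is not reached.
3. bare `except` matches → `elements.append('Y')` → elements = ['D', 'Y'].
4. finally always runs: `elements.append('B')` → elements = ['D', 'Y', 'B'].
Result: ['D', 'Y', 'B']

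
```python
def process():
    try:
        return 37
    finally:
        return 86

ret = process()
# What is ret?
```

Step-by-step execution trace:
1. `process()` enters try: `return 37` sets pending return value 37.
2. Before returning, `finally: return 86` runs and overrides the pending return.
3. process() returns 86 → ret = 86.
Result: 86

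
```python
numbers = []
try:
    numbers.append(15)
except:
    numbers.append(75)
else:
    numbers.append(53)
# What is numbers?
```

Step-by-step execution trace:
1. try: `numbers.append(15)` → numbers = [15]. No exception raised.
2. `except` is skipped.
3. `else` runs (try completed without exception): `numbers.append(53)` → numbers = [15, 53].
Result: [15, 53]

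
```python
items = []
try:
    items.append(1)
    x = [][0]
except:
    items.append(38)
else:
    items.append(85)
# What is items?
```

Step-by-step execution trace:
1. try: `items.append(1)` → items = [1].
2. `x = [][0]` raises IndexError.
3. bare `except` matches → `items.append(38)` → items = [1, 38].
4. `else` is skipped (an exception was raised).
Result: [1, 38]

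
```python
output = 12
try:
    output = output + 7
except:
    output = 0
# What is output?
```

Step-by-step execution trace:
1. output starts at 12.
2. try: `output = output + 7` → output = 19. No exception raised.
3. `except` is skipped.
Result: 19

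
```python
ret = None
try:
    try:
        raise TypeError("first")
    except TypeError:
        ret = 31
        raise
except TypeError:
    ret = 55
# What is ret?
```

Step-by-step execution trace:
1. Inner try: `raise TypeError("first")` raises TypeError.
2. Inner `except TypeError` matches → ret = 31.
3. bare `raise` re-raises the same TypeError.
4. Outer `except TypeError` matches → ret = 55.
Result: 55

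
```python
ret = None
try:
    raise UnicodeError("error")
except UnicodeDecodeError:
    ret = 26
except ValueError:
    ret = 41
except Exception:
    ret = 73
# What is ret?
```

Step-by-step execution trace:
1. `raise UnicodeError(...)` raises UnicodeError.
2. `except UnicodeDecodeError` does not match (UnicodeError is not a subclass of UnicodeDecodeError); skipped.
3. `except ValueError` matches (UnicodeError is a subclass of ValueError) → ret = 41.
4. `except Exception` is not reached.
Result: 41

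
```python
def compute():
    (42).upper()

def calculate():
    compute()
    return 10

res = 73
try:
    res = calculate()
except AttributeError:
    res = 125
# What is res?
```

Step-by-step execution trace:
1. res starts at 73.
2. try: `calculate()` calls `compute()`.
3. `compute()` evaluates `(42).upper()`, which raises AttributeError; it propagates through calculate (uncaught).
4. `return 10` in calculate is not reached; the assignment to res does not complete.
5. `except AttributeError` matches → res = 125.
Result: 125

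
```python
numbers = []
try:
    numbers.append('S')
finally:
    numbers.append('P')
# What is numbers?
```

Step-by-step execution trace:
1. try: `numbers.append('S')` → numbers = ['S'].
2. The try body completes without raising.
3. finally always runs: `numbers.append('P')` → numbers = ['S', 'P'].
Result: ['S', 'P']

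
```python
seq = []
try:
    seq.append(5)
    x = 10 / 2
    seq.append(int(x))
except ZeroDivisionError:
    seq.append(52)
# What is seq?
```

Step-by-step execution trace:
1. try: `seq.append(5)` → seq = [5].
2. `x = 10 / 2` → x = 5.0. No exception raised.
3. `seq.append(int(x))` → seq = [5, 5].
4. `except ZeroDivisionError` is skipped (no exception was raised).
Result: [5, 5]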